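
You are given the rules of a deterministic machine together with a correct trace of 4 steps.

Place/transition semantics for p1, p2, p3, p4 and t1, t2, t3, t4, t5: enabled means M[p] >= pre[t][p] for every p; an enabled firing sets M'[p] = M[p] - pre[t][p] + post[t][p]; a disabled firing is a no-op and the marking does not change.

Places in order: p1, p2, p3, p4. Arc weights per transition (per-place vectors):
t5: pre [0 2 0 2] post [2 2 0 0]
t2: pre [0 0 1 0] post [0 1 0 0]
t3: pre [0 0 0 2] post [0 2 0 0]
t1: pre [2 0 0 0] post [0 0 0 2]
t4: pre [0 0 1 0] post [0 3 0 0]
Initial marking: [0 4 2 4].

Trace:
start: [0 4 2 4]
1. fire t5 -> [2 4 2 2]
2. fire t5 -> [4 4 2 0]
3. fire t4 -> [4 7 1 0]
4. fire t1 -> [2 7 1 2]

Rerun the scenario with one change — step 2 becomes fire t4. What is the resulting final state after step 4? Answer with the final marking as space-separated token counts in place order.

(re-executing from step 2 with the substitution; state before step 2: [2 4 2 2])
2. fire t4 -> [2 7 1 2]
3. fire t4 -> [2 10 0 2]
4. fire t1 -> [0 10 0 4]

0 10 0 4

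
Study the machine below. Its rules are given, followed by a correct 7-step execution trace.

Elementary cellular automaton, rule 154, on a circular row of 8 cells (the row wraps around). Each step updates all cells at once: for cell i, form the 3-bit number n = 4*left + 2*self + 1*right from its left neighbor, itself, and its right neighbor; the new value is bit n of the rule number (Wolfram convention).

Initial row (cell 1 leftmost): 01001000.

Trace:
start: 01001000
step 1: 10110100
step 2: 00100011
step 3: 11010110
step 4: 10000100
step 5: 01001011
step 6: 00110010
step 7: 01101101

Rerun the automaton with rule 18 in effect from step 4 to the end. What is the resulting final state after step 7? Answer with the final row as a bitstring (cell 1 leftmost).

(re-executing steps 4..7 under rule 18; state before step 4: 11010110)
step 4: 00000000
step 5: 00000000
step 6: 00000000
step 7: 00000000

00000000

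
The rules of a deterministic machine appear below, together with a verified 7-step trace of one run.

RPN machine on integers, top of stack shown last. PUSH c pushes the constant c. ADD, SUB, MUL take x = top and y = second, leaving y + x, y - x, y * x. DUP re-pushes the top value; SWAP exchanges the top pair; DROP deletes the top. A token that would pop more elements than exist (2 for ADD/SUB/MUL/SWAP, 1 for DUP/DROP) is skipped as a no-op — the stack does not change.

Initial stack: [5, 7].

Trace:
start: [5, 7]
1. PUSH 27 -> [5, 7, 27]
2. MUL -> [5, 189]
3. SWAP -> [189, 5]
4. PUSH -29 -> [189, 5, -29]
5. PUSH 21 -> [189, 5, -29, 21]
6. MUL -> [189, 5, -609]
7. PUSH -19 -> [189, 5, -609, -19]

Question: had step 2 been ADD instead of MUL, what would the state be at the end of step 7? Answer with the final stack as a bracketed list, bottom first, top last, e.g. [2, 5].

[34, 5, -609, -19]

(re-executing from step 2 with the substitution; state before step 2: [5, 7, 27])
2. ADD -> [5, 34]
3. SWAP -> [34, 5]
4. PUSH -29 -> [34, 5, -29]
5. PUSH 21 -> [34, 5, -29, 21]
6. MUL -> [34, 5, -609]
7. PUSH -19 -> [34, 5, -609, -19]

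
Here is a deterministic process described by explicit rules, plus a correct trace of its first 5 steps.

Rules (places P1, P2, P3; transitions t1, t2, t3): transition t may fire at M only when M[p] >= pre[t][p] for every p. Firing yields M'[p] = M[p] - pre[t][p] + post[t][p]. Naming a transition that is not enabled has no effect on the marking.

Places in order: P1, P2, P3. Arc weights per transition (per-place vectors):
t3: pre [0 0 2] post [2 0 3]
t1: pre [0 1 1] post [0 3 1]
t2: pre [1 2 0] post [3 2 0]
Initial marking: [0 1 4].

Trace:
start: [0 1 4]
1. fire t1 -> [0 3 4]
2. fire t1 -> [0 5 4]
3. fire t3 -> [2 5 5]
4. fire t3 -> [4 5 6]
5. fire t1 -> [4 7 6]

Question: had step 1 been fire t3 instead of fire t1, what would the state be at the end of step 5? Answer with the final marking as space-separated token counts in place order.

(re-executing from step 1 with the substitution; state before step 1: [0 1 4])
1. fire t3 -> [2 1 5]
2. fire t1 -> [2 3 5]
3. fire t3 -> [4 3 6]
4. fire t3 -> [6 3 7]
5. fire t1 -> [6 5 7]

6 5 7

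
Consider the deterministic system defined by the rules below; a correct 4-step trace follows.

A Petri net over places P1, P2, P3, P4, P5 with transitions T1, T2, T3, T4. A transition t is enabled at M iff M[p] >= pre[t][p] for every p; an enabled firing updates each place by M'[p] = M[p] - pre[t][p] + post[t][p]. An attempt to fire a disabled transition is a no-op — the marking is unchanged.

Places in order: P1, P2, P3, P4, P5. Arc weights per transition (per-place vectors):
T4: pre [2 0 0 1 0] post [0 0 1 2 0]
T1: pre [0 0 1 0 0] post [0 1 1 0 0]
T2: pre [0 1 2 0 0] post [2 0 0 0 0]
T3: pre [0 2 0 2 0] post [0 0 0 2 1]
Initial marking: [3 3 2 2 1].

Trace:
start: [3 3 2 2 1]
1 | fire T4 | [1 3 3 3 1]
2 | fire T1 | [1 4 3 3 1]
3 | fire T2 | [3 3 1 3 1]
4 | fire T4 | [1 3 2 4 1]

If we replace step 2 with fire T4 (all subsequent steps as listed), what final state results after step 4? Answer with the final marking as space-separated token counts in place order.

(re-executing from step 2 with the substitution; state before step 2: [1 3 3 3 1])
2 | fire T4 | [1 3 3 3 1]
3 | fire T2 | [3 2 1 3 1]
4 | fire T4 | [1 2 2 4 1]

1 2 2 4 1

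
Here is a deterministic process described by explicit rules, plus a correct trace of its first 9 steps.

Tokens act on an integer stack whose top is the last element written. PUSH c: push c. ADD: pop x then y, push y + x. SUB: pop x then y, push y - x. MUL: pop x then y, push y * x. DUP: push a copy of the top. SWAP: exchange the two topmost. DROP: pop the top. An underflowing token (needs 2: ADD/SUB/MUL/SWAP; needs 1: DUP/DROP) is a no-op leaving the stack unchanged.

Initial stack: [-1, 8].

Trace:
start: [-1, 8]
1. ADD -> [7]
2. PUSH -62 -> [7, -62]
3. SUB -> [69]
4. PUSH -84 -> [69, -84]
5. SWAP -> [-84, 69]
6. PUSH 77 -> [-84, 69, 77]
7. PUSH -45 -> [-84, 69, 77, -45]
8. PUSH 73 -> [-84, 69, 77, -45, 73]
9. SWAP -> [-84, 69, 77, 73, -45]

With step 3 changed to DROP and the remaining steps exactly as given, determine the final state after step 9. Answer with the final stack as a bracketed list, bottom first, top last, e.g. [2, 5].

[-84, 7, 77, 73, -45]

(re-executing from step 3 with the substitution; state before step 3: [7, -62])
3. DROP -> [7]
4. PUSH -84 -> [7, -84]
5. SWAP -> [-84, 7]
6. PUSH 77 -> [-84, 7, 77]
7. PUSH -45 -> [-84, 7, 77, -45]
8. PUSH 73 -> [-84, 7, 77, -45, 73]
9. SWAP -> [-84, 7, 77, 73, -45]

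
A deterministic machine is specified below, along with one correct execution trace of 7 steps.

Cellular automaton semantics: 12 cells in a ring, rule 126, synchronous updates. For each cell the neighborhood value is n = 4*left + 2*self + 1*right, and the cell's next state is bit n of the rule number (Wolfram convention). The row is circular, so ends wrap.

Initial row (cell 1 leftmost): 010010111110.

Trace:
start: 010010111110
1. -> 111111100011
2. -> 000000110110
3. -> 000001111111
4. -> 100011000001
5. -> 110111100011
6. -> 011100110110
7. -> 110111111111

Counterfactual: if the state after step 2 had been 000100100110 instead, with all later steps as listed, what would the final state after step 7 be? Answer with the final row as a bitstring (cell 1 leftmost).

state after step 2 := 000100100110
3. -> 001111111111
4. -> 111000000001
5. -> 001100000011
6. -> 111110000111
7. -> 000011001100

000011001100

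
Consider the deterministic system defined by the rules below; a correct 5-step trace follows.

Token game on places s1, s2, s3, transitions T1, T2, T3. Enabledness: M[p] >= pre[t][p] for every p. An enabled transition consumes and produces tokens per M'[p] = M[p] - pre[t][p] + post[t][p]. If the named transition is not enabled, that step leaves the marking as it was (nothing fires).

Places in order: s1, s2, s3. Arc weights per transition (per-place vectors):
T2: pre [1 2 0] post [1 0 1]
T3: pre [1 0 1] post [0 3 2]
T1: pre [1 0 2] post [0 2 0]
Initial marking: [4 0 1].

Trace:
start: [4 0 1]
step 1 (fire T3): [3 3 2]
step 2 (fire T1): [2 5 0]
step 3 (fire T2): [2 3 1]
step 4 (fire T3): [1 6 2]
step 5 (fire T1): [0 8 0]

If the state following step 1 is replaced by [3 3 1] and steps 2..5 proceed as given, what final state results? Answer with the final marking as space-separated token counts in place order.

state after step 1 := [3 3 1]
step 2 (fire T1): [3 3 1]
step 3 (fire T2): [3 1 2]
step 4 (fire T3): [2 4 3]
step 5 (fire T1): [1 6 1]

1 6 1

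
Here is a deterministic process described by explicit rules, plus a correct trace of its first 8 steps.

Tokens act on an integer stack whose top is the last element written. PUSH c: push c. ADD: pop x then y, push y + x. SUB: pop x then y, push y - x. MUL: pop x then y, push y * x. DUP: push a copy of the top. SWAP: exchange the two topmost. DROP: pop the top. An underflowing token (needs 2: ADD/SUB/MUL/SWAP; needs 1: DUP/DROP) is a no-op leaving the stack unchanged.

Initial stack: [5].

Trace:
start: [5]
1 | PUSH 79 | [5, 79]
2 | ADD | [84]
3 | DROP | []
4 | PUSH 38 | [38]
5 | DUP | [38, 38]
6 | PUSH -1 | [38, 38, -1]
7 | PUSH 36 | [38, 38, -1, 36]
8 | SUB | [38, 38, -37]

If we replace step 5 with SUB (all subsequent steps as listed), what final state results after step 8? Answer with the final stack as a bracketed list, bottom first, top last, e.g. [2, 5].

[38, -37]

(re-executing from step 5 with the substitution; state before step 5: [38])
5 | SUB | [38]
6 | PUSH -1 | [38, -1]
7 | PUSH 36 | [38, -1, 36]
8 | SUB | [38, -37]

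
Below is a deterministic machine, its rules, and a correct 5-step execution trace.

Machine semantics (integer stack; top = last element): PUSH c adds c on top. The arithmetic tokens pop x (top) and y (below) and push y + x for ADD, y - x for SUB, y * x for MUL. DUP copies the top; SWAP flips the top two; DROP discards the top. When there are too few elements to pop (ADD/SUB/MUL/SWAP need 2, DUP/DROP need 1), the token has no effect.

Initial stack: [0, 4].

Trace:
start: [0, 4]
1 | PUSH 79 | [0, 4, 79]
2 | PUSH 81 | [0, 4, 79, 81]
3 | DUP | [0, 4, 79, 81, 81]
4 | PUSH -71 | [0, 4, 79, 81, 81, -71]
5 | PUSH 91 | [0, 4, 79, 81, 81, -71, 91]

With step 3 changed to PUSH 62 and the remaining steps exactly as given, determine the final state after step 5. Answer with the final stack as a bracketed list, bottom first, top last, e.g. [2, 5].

[0, 4, 79, 81, 62, -71, 91]

(re-executing from step 3 with the substitution; state before step 3: [0, 4, 79, 81])
3 | PUSH 62 | [0, 4, 79, 81, 62]
4 | PUSH -71 | [0, 4, 79, 81, 62, -71]
5 | PUSH 91 | [0, 4, 79, 81, 62, -71, 91]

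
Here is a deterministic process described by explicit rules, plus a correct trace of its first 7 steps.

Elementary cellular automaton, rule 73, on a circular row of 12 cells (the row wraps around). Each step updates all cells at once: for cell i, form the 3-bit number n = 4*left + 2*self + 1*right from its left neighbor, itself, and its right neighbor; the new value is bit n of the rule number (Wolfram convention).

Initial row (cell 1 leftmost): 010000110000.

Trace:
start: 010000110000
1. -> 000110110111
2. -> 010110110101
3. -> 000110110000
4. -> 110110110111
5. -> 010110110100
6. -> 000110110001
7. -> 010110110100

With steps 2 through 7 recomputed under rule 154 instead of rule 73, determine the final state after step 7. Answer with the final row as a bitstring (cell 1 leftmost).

110111000010

(re-executing steps 2..7 under rule 154; state before step 2: 000110110111)
2. -> 101100100110
3. -> 001011011100
4. -> 010010011010
5. -> 101101110001
6. -> 001001101011
7. -> 110111000010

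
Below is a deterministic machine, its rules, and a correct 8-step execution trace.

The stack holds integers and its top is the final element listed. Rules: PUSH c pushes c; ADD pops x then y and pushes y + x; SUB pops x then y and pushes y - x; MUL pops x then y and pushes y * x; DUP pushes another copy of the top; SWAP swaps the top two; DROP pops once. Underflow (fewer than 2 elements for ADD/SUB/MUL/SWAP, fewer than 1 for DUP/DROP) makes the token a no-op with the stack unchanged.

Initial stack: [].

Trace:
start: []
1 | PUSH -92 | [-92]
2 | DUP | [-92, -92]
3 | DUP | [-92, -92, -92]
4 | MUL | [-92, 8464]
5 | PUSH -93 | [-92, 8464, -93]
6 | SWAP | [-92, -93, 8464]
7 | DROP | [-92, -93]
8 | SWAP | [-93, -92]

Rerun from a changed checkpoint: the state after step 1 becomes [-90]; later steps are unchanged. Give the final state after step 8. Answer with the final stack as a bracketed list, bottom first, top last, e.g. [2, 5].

state after step 1 := [-90]
2 | DUP | [-90, -90]
3 | DUP | [-90, -90, -90]
4 | MUL | [-90, 8100]
5 | PUSH -93 | [-90, 8100, -93]
6 | SWAP | [-90, -93, 8100]
7 | DROP | [-90, -93]
8 | SWAP | [-93, -90]

[-93, -90]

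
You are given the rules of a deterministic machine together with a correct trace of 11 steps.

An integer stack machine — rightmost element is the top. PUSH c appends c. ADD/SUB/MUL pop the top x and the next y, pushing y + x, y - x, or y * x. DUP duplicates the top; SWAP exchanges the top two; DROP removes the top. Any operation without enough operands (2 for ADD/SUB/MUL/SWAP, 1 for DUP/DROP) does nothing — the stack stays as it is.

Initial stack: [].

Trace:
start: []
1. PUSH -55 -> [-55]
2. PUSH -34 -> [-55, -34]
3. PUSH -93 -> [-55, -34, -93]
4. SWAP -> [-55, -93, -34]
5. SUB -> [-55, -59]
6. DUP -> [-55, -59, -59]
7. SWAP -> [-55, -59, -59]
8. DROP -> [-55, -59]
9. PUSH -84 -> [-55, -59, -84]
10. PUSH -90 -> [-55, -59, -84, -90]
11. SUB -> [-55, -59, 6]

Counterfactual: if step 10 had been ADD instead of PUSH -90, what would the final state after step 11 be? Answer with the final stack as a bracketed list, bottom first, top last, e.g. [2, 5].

(re-executing from step 10 with the substitution; state before step 10: [-55, -59, -84])
10. ADD -> [-55, -143]
11. SUB -> [88]

[88]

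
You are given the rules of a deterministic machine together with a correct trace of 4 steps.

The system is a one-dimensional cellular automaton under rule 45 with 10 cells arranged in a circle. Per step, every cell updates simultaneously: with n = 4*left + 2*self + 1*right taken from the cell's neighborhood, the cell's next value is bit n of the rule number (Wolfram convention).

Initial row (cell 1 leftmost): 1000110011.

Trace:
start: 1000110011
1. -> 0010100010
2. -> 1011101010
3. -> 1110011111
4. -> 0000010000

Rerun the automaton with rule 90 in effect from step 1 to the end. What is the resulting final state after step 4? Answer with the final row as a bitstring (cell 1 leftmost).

1111011011

(re-executing steps 1..4 under rule 90; state before step 1: 1000110011)
1. -> 1101111110
2. -> 1101000010
3. -> 1100100100
4. -> 1111011011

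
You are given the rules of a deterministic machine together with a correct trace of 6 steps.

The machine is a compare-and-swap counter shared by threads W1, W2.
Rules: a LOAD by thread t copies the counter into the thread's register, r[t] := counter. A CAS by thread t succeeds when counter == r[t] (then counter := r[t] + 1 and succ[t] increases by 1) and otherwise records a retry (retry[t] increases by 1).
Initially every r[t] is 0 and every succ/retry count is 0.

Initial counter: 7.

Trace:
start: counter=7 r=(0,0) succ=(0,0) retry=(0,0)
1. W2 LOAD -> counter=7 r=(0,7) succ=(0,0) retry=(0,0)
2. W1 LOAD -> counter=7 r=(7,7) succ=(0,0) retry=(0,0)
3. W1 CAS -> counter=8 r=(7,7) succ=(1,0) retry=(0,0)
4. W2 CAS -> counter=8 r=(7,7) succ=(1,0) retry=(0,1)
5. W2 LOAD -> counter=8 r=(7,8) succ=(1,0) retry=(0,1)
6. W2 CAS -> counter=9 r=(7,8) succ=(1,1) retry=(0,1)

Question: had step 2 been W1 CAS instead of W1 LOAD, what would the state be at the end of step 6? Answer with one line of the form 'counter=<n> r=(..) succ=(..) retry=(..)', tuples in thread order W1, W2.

counter=9 r=(0,8) succ=(0,2) retry=(2,0)

(re-executing from step 2 with the substitution; state before step 2: counter=7 r=(0,7) succ=(0,0) retry=(0,0))
2. W1 CAS -> counter=7 r=(0,7) succ=(0,0) retry=(1,0)
3. W1 CAS -> counter=7 r=(0,7) succ=(0,0) retry=(2,0)
4. W2 CAS -> counter=8 r=(0,7) succ=(0,1) retry=(2,0)
5. W2 LOAD -> counter=8 r=(0,8) succ=(0,1) retry=(2,0)
6. W2 CAS -> counter=9 r=(0,8) succ=(0,2) retry=(2,0)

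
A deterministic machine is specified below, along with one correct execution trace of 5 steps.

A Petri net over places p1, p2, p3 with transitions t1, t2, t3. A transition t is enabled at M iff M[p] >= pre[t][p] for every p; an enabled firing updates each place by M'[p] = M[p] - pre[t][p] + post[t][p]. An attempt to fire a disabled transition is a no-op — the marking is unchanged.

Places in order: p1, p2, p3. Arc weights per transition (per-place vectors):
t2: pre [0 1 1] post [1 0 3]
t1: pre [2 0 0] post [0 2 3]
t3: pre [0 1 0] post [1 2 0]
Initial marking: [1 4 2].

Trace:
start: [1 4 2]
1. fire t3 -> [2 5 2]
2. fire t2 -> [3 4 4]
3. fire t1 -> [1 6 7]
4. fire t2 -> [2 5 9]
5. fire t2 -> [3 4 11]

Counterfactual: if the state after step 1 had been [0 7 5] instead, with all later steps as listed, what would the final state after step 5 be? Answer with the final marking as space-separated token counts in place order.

state after step 1 := [0 7 5]
2. fire t2 -> [1 6 7]
3. fire t1 -> [1 6 7]
4. fire t2 -> [2 5 9]
5. fire t2 -> [3 4 11]

3 4 11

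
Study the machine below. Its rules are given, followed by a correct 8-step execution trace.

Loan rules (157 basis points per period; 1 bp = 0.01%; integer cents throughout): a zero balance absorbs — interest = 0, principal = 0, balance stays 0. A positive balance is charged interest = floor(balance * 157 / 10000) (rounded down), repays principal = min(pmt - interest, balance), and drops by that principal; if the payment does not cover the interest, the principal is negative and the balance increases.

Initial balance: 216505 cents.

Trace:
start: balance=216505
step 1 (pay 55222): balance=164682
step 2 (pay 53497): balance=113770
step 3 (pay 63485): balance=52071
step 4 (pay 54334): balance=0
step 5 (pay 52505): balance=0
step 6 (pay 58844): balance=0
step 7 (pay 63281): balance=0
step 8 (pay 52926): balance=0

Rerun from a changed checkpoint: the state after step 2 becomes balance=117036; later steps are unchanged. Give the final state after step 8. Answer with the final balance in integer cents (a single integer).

0

state after step 2 := balance=117036
step 3 (pay 63485): balance=55388
step 4 (pay 54334): balance=1923
step 5 (pay 52505): balance=0
step 6 (pay 58844): balance=0
step 7 (pay 63281): balance=0
step 8 (pay 52926): balance=0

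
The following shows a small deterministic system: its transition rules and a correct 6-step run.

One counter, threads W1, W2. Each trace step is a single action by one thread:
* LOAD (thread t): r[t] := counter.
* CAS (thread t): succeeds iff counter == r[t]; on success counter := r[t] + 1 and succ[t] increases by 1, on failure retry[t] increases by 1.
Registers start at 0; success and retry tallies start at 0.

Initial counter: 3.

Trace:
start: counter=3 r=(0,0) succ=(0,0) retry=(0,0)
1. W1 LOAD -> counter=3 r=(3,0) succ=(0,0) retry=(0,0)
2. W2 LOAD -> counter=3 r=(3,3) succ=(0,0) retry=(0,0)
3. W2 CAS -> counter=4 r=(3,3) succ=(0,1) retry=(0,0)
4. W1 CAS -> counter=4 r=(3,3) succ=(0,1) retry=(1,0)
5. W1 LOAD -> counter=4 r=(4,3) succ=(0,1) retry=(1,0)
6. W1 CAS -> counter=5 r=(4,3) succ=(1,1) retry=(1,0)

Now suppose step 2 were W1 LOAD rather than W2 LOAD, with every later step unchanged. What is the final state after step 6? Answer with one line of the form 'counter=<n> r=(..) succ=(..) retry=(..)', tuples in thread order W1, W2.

(re-executing from step 2 with the substitution; state before step 2: counter=3 r=(3,0) succ=(0,0) retry=(0,0))
2. W1 LOAD -> counter=3 r=(3,0) succ=(0,0) retry=(0,0)
3. W2 CAS -> counter=3 r=(3,0) succ=(0,0) retry=(0,1)
4. W1 CAS -> counter=4 r=(3,0) succ=(1,0) retry=(0,1)
5. W1 LOAD -> counter=4 r=(4,0) succ=(1,0) retry=(0,1)
6. W1 CAS -> counter=5 r=(4,0) succ=(2,0) retry=(0,1)

counter=5 r=(4,0) succ=(2,0) retry=(0,1)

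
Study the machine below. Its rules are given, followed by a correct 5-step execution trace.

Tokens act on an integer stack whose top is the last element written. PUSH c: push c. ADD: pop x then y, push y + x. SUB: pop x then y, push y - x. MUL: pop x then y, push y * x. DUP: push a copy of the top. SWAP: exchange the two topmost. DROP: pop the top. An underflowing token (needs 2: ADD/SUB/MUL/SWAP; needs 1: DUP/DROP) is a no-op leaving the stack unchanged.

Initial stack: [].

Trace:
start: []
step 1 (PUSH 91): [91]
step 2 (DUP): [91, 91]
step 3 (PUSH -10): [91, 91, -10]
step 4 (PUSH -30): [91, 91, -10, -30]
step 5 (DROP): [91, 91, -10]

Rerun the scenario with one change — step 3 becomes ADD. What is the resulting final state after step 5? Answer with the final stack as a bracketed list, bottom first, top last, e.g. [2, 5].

[182]

(re-executing from step 3 with the substitution; state before step 3: [91, 91])
step 3 (ADD): [182]
step 4 (PUSH -30): [182, -30]
step 5 (DROP): [182]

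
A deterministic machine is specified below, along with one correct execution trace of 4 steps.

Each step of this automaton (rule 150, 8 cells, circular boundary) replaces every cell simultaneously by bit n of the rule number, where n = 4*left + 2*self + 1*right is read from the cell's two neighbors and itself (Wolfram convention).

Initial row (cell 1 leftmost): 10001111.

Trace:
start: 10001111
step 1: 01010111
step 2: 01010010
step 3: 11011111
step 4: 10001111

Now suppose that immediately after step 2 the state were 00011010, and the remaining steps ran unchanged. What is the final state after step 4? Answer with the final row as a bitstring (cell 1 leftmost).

state after step 2 := 00011010
step 3: 00100011
step 4: 11110100

11110100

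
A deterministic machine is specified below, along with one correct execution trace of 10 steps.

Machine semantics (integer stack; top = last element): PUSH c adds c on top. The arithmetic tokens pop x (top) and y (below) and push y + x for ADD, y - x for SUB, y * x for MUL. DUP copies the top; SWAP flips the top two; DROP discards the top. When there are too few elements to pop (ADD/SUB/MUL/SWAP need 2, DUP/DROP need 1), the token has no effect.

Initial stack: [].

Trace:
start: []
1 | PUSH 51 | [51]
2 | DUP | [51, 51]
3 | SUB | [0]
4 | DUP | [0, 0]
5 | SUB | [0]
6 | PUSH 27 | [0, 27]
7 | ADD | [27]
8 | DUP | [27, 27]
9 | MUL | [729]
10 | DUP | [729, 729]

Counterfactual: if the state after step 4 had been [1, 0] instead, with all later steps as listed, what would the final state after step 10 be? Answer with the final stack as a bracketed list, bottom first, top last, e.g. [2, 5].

state after step 4 := [1, 0]
5 | SUB | [1]
6 | PUSH 27 | [1, 27]
7 | ADD | [28]
8 | DUP | [28, 28]
9 | MUL | [784]
10 | DUP | [784, 784]

[784, 784]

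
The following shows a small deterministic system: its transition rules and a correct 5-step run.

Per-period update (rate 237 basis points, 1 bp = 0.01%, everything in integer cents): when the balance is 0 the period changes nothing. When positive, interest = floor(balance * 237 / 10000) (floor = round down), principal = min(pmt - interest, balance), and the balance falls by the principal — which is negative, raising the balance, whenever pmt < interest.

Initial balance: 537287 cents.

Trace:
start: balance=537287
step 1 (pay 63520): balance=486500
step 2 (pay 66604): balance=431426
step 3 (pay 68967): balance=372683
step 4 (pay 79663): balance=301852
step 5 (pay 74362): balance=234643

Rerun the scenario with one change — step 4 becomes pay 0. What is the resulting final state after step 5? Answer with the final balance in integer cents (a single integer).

(re-executing from step 4 with the substitution; state before step 4: balance=372683)
step 4 (pay 0): balance=381515
step 5 (pay 74362): balance=316194

316194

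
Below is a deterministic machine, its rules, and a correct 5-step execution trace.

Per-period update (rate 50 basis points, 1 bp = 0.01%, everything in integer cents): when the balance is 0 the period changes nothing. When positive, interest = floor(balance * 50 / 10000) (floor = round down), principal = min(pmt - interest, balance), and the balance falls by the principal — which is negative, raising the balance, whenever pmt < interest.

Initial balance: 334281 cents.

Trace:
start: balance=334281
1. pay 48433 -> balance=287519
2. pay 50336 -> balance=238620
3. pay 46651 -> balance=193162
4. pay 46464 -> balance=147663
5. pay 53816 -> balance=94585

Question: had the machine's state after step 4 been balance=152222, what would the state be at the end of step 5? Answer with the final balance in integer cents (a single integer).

state after step 4 := balance=152222
5. pay 53816 -> balance=99167

99167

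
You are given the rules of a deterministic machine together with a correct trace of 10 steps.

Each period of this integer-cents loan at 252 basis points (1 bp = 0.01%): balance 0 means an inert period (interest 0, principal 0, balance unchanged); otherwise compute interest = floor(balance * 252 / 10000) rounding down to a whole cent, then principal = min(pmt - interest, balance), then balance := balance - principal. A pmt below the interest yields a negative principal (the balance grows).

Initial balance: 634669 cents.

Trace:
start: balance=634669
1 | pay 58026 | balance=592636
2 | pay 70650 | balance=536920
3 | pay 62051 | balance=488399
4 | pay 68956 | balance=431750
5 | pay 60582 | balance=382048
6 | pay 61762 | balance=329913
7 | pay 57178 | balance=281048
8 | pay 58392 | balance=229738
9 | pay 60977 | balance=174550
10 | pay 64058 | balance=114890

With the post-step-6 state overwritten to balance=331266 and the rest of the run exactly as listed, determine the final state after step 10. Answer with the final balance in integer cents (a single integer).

state after step 6 := balance=331266
7 | pay 57178 | balance=282435
8 | pay 58392 | balance=231160
9 | pay 60977 | balance=176008
10 | pay 64058 | balance=116385

116385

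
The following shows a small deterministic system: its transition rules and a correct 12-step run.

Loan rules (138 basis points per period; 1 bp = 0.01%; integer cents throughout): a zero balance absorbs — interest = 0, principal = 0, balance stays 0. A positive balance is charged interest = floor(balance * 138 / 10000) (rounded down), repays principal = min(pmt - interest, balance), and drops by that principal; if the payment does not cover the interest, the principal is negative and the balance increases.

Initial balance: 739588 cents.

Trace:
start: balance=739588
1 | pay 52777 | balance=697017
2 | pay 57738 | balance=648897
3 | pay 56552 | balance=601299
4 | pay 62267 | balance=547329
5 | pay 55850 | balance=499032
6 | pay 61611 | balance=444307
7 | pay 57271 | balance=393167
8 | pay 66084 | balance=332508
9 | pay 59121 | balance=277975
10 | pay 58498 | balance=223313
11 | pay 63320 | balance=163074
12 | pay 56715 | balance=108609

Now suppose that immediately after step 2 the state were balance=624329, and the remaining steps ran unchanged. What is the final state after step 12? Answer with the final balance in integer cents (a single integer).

80432

state after step 2 := balance=624329
3 | pay 56552 | balance=576392
4 | pay 62267 | balance=522079
5 | pay 55850 | balance=473433
6 | pay 61611 | balance=418355
7 | pay 57271 | balance=366857
8 | pay 66084 | balance=305835
9 | pay 59121 | balance=250934
10 | pay 58498 | balance=195898
11 | pay 63320 | balance=135281
12 | pay 56715 | balance=80432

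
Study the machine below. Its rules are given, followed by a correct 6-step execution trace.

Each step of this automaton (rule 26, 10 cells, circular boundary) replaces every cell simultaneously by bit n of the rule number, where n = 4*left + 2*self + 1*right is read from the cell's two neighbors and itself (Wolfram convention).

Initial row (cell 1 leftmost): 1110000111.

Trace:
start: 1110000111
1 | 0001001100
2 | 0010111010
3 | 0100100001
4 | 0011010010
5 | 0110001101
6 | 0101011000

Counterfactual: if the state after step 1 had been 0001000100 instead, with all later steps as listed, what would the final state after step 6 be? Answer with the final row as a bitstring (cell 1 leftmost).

state after step 1 := 0001000100
2 | 0010101010
3 | 0100000001
4 | 0010000010
5 | 0101000101
6 | 0000101000

0000101000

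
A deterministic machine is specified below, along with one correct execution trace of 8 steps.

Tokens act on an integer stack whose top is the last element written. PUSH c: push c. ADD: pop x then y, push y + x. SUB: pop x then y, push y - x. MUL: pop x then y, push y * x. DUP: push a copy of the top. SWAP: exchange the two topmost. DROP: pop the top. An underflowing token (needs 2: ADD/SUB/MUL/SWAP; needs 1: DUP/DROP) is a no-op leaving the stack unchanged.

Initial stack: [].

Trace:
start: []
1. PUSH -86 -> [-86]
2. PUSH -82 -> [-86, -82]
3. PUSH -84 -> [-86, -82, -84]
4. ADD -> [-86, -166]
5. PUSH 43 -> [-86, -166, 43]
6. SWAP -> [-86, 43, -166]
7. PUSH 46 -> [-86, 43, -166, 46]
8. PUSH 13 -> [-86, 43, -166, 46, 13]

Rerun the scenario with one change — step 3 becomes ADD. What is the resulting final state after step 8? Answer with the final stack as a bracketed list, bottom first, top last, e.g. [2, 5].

[43, -168, 46, 13]

(re-executing from step 3 with the substitution; state before step 3: [-86, -82])
3. ADD -> [-168]
4. ADD -> [-168]
5. PUSH 43 -> [-168, 43]
6. SWAP -> [43, -168]
7. PUSH 46 -> [43, -168, 46]
8. PUSH 13 -> [43, -168, 46, 13]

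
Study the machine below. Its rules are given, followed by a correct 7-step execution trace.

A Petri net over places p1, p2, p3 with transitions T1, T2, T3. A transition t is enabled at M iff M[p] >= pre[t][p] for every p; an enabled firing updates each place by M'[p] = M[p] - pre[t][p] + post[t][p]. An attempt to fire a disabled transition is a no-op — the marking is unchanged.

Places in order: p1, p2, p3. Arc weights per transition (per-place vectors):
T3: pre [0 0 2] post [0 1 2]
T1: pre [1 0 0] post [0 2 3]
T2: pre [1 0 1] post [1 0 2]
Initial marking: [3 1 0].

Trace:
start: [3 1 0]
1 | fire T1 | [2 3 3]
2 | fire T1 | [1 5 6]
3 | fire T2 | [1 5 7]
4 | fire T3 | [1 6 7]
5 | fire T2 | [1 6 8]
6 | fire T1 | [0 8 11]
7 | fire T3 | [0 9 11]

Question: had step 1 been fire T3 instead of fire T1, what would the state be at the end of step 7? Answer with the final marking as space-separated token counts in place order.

(re-executing from step 1 with the substitution; state before step 1: [3 1 0])
1 | fire T3 | [3 1 0]
2 | fire T1 | [2 3 3]
3 | fire T2 | [2 3 4]
4 | fire T3 | [2 4 4]
5 | fire T2 | [2 4 5]
6 | fire T1 | [1 6 8]
7 | fire T3 | [1 7 8]

1 7 8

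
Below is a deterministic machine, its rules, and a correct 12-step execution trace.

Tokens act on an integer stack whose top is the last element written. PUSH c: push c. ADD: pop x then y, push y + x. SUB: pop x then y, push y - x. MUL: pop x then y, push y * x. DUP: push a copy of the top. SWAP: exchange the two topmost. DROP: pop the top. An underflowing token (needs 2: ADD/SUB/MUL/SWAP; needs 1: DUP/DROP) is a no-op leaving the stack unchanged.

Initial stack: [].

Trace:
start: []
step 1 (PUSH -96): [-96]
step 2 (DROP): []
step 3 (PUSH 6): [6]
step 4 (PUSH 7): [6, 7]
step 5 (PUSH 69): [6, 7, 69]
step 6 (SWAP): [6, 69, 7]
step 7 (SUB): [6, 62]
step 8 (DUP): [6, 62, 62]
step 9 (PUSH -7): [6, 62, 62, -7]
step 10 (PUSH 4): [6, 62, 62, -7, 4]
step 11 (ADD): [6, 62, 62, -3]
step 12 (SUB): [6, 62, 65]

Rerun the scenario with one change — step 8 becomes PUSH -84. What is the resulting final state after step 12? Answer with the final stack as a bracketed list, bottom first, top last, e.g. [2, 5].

(re-executing from step 8 with the substitution; state before step 8: [6, 62])
step 8 (PUSH -84): [6, 62, -84]
step 9 (PUSH -7): [6, 62, -84, -7]
step 10 (PUSH 4): [6, 62, -84, -7, 4]
step 11 (ADD): [6, 62, -84, -3]
step 12 (SUB): [6, 62, -81]

[6, 62, -81]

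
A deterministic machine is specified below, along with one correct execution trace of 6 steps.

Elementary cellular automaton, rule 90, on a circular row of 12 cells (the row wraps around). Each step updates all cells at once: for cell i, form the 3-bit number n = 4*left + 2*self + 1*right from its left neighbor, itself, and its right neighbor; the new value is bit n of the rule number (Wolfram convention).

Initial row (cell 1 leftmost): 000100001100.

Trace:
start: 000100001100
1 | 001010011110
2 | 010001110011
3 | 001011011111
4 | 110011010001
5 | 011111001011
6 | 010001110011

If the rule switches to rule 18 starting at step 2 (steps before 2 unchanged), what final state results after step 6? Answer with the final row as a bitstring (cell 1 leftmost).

010001000000

(re-executing steps 2..6 under rule 18; state before step 2: 001010011110)
2 | 010001100001
3 | 001010010010
4 | 010001101101
5 | 001010000000
6 | 010001000000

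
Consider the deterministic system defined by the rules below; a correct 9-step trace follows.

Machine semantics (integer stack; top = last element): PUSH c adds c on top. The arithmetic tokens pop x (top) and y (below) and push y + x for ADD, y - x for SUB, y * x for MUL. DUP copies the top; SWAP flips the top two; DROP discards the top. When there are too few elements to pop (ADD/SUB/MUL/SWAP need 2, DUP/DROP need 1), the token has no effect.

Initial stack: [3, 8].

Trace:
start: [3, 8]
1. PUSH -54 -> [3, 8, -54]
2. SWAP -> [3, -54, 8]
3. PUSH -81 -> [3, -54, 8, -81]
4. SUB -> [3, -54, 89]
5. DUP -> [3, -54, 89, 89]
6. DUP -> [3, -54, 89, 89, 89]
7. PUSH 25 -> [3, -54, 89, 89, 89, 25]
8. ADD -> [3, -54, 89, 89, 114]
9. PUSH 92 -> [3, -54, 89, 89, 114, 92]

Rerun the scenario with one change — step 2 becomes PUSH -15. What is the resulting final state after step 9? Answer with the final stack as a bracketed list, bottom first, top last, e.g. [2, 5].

(re-executing from step 2 with the substitution; state before step 2: [3, 8, -54])
2. PUSH -15 -> [3, 8, -54, -15]
3. PUSH -81 -> [3, 8, -54, -15, -81]
4. SUB -> [3, 8, -54, 66]
5. DUP -> [3, 8, -54, 66, 66]
6. DUP -> [3, 8, -54, 66, 66, 66]
7. PUSH 25 -> [3, 8, -54, 66, 66, 66, 25]
8. ADD -> [3, 8, -54, 66, 66, 91]
9. PUSH 92 -> [3, 8, -54, 66, 66, 91, 92]

[3, 8, -54, 66, 66, 91, 92]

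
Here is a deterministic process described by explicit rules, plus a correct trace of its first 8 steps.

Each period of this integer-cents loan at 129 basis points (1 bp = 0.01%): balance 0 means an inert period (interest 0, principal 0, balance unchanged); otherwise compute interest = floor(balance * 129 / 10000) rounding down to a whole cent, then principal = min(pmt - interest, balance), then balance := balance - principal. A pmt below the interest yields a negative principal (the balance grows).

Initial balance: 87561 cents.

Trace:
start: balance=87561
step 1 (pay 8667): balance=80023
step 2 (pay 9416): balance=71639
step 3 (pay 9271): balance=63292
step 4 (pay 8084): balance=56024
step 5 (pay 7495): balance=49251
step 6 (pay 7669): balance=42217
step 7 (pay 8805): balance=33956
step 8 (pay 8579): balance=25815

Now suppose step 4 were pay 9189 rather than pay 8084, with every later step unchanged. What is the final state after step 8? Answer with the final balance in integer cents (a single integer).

(re-executing from step 4 with the substitution; state before step 4: balance=63292)
step 4 (pay 9189): balance=54919
step 5 (pay 7495): balance=48132
step 6 (pay 7669): balance=41083
step 7 (pay 8805): balance=32807
step 8 (pay 8579): balance=24651

24651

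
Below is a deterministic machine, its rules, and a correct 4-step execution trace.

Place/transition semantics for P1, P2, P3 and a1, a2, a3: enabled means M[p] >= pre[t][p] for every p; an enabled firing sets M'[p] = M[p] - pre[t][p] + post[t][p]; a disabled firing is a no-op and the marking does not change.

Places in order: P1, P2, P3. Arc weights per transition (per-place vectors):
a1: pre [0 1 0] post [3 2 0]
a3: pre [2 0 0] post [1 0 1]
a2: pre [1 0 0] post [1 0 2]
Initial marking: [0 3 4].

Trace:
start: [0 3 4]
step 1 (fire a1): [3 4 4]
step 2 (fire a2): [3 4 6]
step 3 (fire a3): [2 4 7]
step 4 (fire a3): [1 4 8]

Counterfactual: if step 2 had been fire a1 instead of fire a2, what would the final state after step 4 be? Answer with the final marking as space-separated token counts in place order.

(re-executing from step 2 with the substitution; state before step 2: [3 4 4])
step 2 (fire a1): [6 5 4]
step 3 (fire a3): [5 5 5]
step 4 (fire a3): [4 5 6]

4 5 6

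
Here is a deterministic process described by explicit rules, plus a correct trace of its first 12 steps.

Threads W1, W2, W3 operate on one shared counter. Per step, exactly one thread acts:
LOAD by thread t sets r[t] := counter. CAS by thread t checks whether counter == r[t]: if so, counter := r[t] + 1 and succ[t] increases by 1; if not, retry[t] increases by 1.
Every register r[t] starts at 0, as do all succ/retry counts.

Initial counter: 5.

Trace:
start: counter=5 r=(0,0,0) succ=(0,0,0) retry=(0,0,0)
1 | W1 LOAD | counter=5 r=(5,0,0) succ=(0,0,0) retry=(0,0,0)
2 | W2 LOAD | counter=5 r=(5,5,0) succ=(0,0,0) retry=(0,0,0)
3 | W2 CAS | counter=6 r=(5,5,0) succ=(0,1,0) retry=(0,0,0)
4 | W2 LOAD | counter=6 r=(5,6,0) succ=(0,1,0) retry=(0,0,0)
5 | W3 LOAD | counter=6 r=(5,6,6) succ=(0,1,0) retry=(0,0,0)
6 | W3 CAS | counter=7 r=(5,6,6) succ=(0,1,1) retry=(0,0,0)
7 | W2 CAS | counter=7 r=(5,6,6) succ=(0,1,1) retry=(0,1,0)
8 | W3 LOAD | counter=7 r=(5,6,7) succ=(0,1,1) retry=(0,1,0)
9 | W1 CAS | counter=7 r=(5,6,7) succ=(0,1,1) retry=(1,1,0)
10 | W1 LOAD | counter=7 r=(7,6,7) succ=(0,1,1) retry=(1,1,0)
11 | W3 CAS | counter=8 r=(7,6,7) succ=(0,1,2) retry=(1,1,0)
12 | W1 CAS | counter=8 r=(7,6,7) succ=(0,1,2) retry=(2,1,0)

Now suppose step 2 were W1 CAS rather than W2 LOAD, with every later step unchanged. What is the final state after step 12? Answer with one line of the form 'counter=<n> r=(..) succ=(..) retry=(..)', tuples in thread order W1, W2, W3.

counter=8 r=(7,6,7) succ=(1,0,2) retry=(2,2,0)

(re-executing from step 2 with the substitution; state before step 2: counter=5 r=(5,0,0) succ=(0,0,0) retry=(0,0,0))
2 | W1 CAS | counter=6 r=(5,0,0) succ=(1,0,0) retry=(0,0,0)
3 | W2 CAS | counter=6 r=(5,0,0) succ=(1,0,0) retry=(0,1,0)
4 | W2 LOAD | counter=6 r=(5,6,0) succ=(1,0,0) retry=(0,1,0)
5 | W3 LOAD | counter=6 r=(5,6,6) succ=(1,0,0) retry=(0,1,0)
6 | W3 CAS | counter=7 r=(5,6,6) succ=(1,0,1) retry=(0,1,0)
7 | W2 CAS | counter=7 r=(5,6,6) succ=(1,0,1) retry=(0,2,0)
8 | W3 LOAD | counter=7 r=(5,6,7) succ=(1,0,1) retry=(0,2,0)
9 | W1 CAS | counter=7 r=(5,6,7) succ=(1,0,1) retry=(1,2,0)
10 | W1 LOAD | counter=7 r=(7,6,7) succ=(1,0,1) retry=(1,2,0)
11 | W3 CAS | counter=8 r=(7,6,7) succ=(1,0,2) retry=(1,2,0)
12 | W1 CAS | counter=8 r=(7,6,7) succ=(1,0,2) retry=(2,2,0)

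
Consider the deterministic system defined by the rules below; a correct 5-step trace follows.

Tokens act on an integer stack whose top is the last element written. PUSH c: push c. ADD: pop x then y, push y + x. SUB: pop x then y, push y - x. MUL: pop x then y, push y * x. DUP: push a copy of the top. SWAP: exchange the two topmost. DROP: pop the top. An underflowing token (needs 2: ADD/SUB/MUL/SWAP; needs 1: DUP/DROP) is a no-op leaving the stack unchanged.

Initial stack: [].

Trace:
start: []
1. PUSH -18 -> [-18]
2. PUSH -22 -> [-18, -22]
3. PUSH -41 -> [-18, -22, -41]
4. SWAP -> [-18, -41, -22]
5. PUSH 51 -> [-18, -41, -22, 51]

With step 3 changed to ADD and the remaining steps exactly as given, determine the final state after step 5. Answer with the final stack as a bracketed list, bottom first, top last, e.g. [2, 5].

(re-executing from step 3 with the substitution; state before step 3: [-18, -22])
3. ADD -> [-40]
4. SWAP -> [-40]
5. PUSH 51 -> [-40, 51]

[-40, 51]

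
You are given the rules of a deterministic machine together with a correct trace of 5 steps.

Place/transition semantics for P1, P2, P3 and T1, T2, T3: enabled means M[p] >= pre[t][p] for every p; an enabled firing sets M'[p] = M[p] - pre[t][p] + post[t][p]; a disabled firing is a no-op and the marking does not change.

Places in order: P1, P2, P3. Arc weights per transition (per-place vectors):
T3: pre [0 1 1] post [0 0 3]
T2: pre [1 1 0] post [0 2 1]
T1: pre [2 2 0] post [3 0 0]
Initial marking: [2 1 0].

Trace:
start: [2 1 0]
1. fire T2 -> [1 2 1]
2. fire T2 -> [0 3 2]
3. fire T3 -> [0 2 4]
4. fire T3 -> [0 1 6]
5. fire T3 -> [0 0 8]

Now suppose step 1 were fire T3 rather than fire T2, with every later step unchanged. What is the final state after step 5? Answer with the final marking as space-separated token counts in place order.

1 0 5

(re-executing from step 1 with the substitution; state before step 1: [2 1 0])
1. fire T3 -> [2 1 0]
2. fire T2 -> [1 2 1]
3. fire T3 -> [1 1 3]
4. fire T3 -> [1 0 5]
5. fire T3 -> [1 0 5]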